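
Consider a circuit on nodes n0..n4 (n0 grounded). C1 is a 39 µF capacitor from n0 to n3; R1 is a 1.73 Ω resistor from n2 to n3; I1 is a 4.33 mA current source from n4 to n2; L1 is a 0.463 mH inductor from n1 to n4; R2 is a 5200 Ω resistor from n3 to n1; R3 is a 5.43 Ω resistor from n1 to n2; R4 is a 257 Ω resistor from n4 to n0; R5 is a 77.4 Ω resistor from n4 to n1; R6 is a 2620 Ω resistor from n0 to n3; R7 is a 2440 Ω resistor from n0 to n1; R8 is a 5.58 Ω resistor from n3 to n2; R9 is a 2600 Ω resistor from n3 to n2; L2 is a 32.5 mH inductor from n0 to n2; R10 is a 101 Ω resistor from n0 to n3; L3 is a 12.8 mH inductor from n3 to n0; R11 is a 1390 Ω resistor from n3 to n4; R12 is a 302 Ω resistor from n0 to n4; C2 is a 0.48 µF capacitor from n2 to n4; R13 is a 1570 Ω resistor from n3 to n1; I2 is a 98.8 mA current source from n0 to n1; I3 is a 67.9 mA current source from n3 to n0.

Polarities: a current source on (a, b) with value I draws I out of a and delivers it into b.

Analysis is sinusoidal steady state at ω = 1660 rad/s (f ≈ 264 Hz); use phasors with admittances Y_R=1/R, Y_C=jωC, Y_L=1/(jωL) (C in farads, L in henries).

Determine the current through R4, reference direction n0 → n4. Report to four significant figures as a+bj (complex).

Element admittances at ω=1660 rad/s:
  Y(C1) = 0.000+0.06474j S between n0,n3
  Y(R1) = 0.5780+0.000j S between n2,n3
  I1: injects 0.00433 A into n2 (from n4)
  Y(L1) = 0.000-1.301j S between n1,n4
  Y(R2) = 0.0001923+0.000j S between n3,n1
  Y(R3) = 0.1842+0.000j S between n1,n2
  Y(R4) = 0.003891+0.000j S between n4,n0
  Y(R5) = 0.01292+0.000j S between n4,n1
  Y(R6) = 0.0003817+0.000j S between n0,n3
  Y(R7) = 0.0004098+0.000j S between n0,n1
  Y(R8) = 0.1792+0.000j S between n3,n2
  Y(R9) = 0.0003846+0.000j S between n3,n2
  Y(L2) = 0.000-0.01854j S between n0,n2
  Y(R10) = 0.009901+0.000j S between n0,n3
  Y(L3) = 0.000-0.04706j S between n3,n0
  Y(R11) = 0.0007194+0.000j S between n3,n4
  Y(R12) = 0.003311+0.000j S between n0,n4
  Y(C2) = 0.000+0.0007968j S between n2,n4
  Y(R13) = 0.0006369+0.000j S between n3,n1
  I2: injects 0.0988 A into n1 (from n0)
  I3: injects 0.0679 A into n0 (from n3)
Assemble and solve the 4×4 MNA system:
  V(n1)=1.985+0.1990j  V(n2)=1.559+0.2087j  V(n3)=1.455+0.1724j  V(n4)=1.986+0.1843j

-0.007730-0.0007173j A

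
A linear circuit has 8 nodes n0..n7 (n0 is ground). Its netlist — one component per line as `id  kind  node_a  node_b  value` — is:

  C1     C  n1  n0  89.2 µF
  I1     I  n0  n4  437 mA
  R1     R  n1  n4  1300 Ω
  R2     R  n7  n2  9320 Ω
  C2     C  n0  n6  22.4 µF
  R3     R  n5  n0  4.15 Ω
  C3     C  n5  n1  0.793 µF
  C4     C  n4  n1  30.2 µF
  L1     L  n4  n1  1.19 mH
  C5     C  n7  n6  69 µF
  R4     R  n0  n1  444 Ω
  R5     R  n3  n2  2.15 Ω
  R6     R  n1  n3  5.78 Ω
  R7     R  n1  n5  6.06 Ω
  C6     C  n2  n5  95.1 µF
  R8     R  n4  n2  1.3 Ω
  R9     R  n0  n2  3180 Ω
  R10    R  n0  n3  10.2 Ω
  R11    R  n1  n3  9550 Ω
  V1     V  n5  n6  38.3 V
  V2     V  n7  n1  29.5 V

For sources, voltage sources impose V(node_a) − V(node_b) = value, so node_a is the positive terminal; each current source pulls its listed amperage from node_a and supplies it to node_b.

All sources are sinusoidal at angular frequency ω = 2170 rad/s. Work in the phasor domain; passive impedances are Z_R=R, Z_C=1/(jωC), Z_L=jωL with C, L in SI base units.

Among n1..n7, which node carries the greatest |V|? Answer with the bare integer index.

MNA unknowns: 7 node voltages V₁..V_7 plus 2 source currents (V1, V2)
C1: Y=0.000+0.1936j on G[1,0]
I1: z[0]−=0.437, z[4]+=0.437
R1: Y=0.0007692+0.000j on G[1,4]
R2: Y=0.0001073+0.000j on G[7,2]
C2: Y=0.000+0.04861j on G[0,6]
R3: Y=0.2410+0.000j on G[5,0]
C3: Y=0.000+0.001721j on G[5,1]
C4: Y=0.000+0.06553j on G[4,1]
L1: Y=0.000-0.3873j on G[4,1]
C5: Y=0.000+0.1497j on G[7,6]
R4: Y=0.002252+0.000j on G[0,1]
R5: Y=0.4651+0.000j on G[3,2]
R6: Y=0.1730+0.000j on G[1,3]
R7: Y=0.1650+0.000j on G[1,5]
C6: Y=0.000+0.2064j on G[2,5]
R8: Y=0.7692+0.000j on G[4,2]
R9: Y=0.0003145+0.000j on G[0,2]
R10: Y=0.09804+0.000j on G[0,3]
R11: Y=0.0001047+0.000j on G[1,3]
V1: row V5−V6=38.3, i_V1 at 5,6
V2: row V7−V1=29.5, i_V2 at 7,1
solve → V1=-6.997-3.148j, V2=-16.35+5.570j, V3=-11.97+2.779j, V4=-17.56+1.147j, V5=6.448+10.94j, V6=-31.85+10.94j, V7=22.50-3.148j
aux → i_V1=-2.641-9.687j, i_V2=-2.113-8.138j

6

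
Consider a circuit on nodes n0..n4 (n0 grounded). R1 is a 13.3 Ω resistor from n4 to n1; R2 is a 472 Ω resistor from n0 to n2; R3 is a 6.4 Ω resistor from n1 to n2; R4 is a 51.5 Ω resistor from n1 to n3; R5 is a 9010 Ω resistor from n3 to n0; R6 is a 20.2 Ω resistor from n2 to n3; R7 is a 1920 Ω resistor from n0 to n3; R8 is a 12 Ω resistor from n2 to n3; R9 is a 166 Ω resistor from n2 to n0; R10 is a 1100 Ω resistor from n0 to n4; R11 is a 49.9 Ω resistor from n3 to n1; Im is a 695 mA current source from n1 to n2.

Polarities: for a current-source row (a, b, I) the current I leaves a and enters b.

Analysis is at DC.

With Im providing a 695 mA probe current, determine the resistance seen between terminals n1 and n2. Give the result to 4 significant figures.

Apply KCL at each of the 4 non-ground nodes and solve the resulting linear system.
Node n1: branches {R1, R3, R4, R11, Im} → V_1 = -3.307
Node n2: branches {R2, R3, R6, R8, R9, Im} → V_2 = 0.3996
Node n3: branches {R4, R5, R6, R7, R8, R11} → V_3 = -0.4477
Node n4: branches {R1, R10} → V_4 = -3.268

R_eq = 5.334 Ω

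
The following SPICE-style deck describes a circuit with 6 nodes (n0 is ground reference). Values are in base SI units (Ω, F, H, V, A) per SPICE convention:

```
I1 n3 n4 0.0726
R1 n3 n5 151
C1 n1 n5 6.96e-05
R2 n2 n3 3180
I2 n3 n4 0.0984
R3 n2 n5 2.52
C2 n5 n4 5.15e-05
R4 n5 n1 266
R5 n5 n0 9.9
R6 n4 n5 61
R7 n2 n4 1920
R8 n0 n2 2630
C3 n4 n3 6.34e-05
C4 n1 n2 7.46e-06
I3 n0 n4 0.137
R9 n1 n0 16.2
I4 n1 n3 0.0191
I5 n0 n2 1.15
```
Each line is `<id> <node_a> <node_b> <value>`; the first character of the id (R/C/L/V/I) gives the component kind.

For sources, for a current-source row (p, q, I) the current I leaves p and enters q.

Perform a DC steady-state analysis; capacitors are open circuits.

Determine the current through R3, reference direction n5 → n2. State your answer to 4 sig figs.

Apply KCL at each of the 5 non-ground nodes and solve the resulting linear system.
Node n1: branches {C1, R4, C4, R9, I4} → V_1 = 0.4217
Node n2: branches {R2, R3, R7, R8, C4, I5} → V_2 = 15.31
Node n3: branches {I1, R1, R2, I2, C3, I4} → V_3 = -9.340
Node n4: branches {I1, I2, C2, R6, R7, C3, I3} → V_4 = 30.72
Node n5: branches {R1, C1, R3, C2, R4, R5, R6} → V_5 = 12.43

-1.144 A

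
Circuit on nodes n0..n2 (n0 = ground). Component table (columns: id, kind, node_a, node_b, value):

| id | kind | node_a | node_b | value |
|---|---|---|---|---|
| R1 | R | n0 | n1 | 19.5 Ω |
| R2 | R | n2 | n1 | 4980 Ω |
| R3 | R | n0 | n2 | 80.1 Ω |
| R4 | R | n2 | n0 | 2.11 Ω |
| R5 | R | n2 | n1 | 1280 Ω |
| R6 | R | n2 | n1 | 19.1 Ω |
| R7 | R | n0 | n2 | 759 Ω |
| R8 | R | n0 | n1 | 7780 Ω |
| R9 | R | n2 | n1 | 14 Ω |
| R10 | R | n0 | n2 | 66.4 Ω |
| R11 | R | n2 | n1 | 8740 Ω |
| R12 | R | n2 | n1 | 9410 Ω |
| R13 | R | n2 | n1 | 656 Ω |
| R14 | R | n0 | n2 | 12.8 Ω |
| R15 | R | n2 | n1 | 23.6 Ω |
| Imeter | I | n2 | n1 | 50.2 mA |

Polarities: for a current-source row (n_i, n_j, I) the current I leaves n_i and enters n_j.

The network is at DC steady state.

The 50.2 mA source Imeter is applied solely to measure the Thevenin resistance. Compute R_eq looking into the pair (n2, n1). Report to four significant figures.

Apply KCL at each of the 2 non-ground nodes and solve the resulting linear system.
Node n1: branches {R1, R2, R5, R6, R8, R9, R11, R12, R13, R15, Imeter} → V_1 = 0.2134
Node n2: branches {R2, R3, R4, R5, R6, R7, R9, R10, R11, R12, R13, R14, R15, Imeter} → V_2 = -0.01889

R_eq = 4.627 Ω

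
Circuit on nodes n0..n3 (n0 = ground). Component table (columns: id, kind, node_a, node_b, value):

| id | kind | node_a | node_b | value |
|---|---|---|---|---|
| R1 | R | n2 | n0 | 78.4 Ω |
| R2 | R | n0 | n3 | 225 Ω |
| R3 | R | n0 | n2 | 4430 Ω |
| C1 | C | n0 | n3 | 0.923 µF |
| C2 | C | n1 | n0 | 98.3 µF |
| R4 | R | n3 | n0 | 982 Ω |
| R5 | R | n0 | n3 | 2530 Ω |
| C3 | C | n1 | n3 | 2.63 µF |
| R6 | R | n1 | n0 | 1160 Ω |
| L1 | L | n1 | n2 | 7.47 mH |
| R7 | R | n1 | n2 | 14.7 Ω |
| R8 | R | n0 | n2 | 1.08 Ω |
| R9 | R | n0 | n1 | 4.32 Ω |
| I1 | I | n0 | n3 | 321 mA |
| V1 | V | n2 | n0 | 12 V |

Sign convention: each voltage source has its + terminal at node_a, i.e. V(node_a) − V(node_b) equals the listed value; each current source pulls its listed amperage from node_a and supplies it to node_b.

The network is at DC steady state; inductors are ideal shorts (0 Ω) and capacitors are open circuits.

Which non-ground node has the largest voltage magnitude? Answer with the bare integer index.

3

MNA unknowns: 3 node voltages V₁..V_3 plus 2 source currents (L1, V1)
R1: Y=0.01276 on G[2,0]
R2: Y=0.004444 on G[0,3]
R3: Y=0.0002257 on G[0,2]
C1: Y=0.000 on G[0,3]
C2: Y=0.000 on G[1,0]
R4: Y=0.001018 on G[3,0]
R5: Y=0.0003953 on G[0,3]
C3: Y=0.000 on G[1,3]
R6: Y=0.0008621 on G[1,0]
L1: row V1−V2=0, i_L1 at 1,2
R7: Y=0.06803 on G[1,2]
R8: Y=0.9259 on G[0,2]
R9: Y=0.2315 on G[0,1]
I1: z[0]−=0.321, z[3]+=0.321
V1: row V2−V0=12, i_V1 at 2,0
solve → V1=12.00, V2=12.00, V3=54.80
aux → i_L1=-2.788, i_V1=-14.06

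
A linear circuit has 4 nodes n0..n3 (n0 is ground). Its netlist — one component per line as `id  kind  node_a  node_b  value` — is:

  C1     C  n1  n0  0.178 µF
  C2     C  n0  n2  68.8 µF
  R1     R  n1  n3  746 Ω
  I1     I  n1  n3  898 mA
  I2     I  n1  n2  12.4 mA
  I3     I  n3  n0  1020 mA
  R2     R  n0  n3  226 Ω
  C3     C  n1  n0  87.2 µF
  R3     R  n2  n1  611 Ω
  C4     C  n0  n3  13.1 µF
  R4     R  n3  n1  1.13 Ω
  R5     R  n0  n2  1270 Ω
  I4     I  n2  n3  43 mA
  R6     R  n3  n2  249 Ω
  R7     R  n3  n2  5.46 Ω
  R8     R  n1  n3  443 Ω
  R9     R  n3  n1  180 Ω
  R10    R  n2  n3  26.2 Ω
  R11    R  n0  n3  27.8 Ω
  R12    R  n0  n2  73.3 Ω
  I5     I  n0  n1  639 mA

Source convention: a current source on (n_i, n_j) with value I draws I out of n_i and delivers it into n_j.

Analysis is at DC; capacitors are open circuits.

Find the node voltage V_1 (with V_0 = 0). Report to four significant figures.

MNA unknowns: 3 node voltages V₁..V_3
C1: Y=0.000 on G[1,0]
C2: Y=0.000 on G[0,2]
R1: Y=0.001340 on G[1,3]
I1: z[1]−=0.898, z[3]+=0.898
I2: z[1]−=0.0124, z[2]+=0.0124
I3: z[3]−=1.02, z[0]+=1.02
R2: Y=0.004425 on G[0,3]
C3: Y=0.000 on G[1,0]
R3: Y=0.001637 on G[2,1]
C4: Y=0.000 on G[0,3]
R4: Y=0.8850 on G[3,1]
R5: Y=0.0007874 on G[0,2]
I4: z[2]−=0.043, z[3]+=0.043
R6: Y=0.004016 on G[3,2]
R7: Y=0.1832 on G[3,2]
R8: Y=0.002257 on G[1,3]
R9: Y=0.005556 on G[3,1]
R10: Y=0.03817 on G[2,3]
R11: Y=0.03597 on G[0,3]
R12: Y=0.01364 on G[0,2]
I5: z[0]−=0.639, z[1]+=0.639
solve → V1=-7.328, V2=-6.735, V3=-7.026

-7.328 V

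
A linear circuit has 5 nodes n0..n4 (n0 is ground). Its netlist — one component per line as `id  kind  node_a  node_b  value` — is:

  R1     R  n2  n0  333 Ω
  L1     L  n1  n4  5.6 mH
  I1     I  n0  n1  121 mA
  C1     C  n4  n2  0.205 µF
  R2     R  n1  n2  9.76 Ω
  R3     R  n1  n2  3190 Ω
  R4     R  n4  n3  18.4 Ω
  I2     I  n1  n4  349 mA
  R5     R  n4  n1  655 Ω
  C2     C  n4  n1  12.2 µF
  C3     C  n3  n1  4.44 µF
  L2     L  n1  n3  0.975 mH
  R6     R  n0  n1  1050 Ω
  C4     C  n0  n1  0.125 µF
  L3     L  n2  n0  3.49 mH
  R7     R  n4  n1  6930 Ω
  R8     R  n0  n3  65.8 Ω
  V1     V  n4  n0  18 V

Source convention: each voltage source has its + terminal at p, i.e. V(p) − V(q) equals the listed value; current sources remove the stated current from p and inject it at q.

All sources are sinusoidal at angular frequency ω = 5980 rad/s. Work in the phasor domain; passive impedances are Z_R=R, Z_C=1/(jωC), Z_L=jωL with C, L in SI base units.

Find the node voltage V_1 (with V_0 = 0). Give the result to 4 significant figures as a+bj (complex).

Element admittances at ω=5980 rad/s:
  Y(R1) = 0.003003+0.000j S between n2,n0
  Y(L1) = 0.000-0.02986j S between n1,n4
  I1: injects 0.121 A into n1 (from n0)
  Y(C1) = 0.000+0.001226j S between n4,n2
  Y(R2) = 0.1025+0.000j S between n1,n2
  Y(R3) = 0.0003135+0.000j S between n1,n2
  Y(R4) = 0.05435+0.000j S between n4,n3
  I2: injects 0.349 A into n4 (from n1)
  Y(R5) = 0.001527+0.000j S between n4,n1
  Y(C2) = 0.000+0.07296j S between n4,n1
  Y(C3) = 0.000+0.02655j S between n3,n1
  Y(L2) = 0.000-0.1715j S between n1,n3
  Y(R6) = 0.0009524+0.000j S between n0,n1
  Y(C4) = 0.000+0.0007475j S between n0,n1
  Y(L3) = 0.000-0.04792j S between n2,n0
  Y(R7) = 0.0001443+0.000j S between n4,n1
  Y(R8) = 0.01520+0.000j S between n0,n3
  V1: constraint V(n4)−V(n0) = 18
Assemble and solve the 5×5 MNA system:
  V(n1)=5.785+6.749j  V(n2)=2.205+7.739j  V(n3)=9.966+8.716j  V(n4)=18.00+0.000j
  i(V1)=-0.4083-0.06082j

5.785+6.749j V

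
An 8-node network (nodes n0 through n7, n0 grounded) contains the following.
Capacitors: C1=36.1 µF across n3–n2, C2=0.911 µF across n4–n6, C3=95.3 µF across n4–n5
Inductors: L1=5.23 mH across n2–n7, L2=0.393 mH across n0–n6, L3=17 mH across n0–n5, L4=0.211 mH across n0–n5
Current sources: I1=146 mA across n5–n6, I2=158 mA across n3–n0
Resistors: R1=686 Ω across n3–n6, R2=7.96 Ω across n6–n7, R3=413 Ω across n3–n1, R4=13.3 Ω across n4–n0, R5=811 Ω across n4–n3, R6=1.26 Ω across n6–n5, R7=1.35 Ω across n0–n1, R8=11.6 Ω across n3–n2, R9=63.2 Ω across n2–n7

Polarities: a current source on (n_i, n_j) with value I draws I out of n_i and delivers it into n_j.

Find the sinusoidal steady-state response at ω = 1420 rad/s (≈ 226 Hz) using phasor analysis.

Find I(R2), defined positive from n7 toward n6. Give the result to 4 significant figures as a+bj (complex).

Element admittances at ω=1420 rad/s:
  Y(C1) = 0.000+0.05126j S between n3,n2
  Y(L1) = 0.000-0.1347j S between n2,n7
  I1: injects 0.146 A into n6 (from n5)
  Y(R1) = 0.001458+0.000j S between n3,n6
  Y(R2) = 0.1256+0.000j S between n6,n7
  Y(R3) = 0.002421+0.000j S between n3,n1
  Y(L2) = 0.000-1.792j S between n0,n6
  Y(R4) = 0.07519+0.000j S between n4,n0
  Y(R5) = 0.001233+0.000j S between n4,n3
  Y(R6) = 0.7937+0.000j S between n6,n5
  Y(R7) = 0.7407+0.000j S between n0,n1
  Y(C2) = 0.000+0.001294j S between n4,n6
  Y(R8) = 0.08621+0.000j S between n3,n2
  Y(C3) = 0.000+0.1353j S between n4,n5
  Y(L3) = 0.000-0.04143j S between n0,n5
  Y(L4) = 0.000-3.338j S between n0,n5
  Y(R9) = 0.01582+0.000j S between n2,n7
  I2: injects 0.158 A into n0 (from n3)
Assemble and solve the 7×7 MNA system:
  V(n1)=-0.008195-0.001001j  V(n2)=-1.279-1.060j  V(n3)=-2.515-0.3072j  V(n4)=-0.0003679-0.01676j  V(n5)=-0.007156-0.03953j  V(n6)=0.01238-0.01022j  V(n7)=-1.143+0.001973j

-0.1451+0.001532j A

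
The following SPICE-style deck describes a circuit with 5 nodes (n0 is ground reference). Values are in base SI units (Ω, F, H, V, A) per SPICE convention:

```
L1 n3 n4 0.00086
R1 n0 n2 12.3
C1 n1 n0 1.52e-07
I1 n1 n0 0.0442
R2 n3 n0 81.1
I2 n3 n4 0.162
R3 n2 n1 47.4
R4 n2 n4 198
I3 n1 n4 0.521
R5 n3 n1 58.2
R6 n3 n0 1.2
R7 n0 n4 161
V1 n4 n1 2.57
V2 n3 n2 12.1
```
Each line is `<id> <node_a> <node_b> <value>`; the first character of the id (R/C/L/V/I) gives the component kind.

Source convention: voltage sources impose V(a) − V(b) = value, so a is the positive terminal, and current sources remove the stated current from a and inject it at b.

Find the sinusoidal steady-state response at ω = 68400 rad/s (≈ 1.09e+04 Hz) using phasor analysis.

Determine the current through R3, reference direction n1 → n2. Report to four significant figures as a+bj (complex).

0.1558+0.0007092j A

Element admittances at ω=68400 rad/s:
  Y(L1) = 0.000-0.01700j S between n3,n4
  Y(R1) = 0.08130+0.000j S between n0,n2
  Y(C1) = 0.000+0.01040j S between n1,n0
  I1: injects 0.0442 A into n0 (from n1)
  Y(R2) = 0.01233+0.000j S between n3,n0
  I2: injects 0.162 A into n4 (from n3)
  Y(R3) = 0.02110+0.000j S between n2,n1
  Y(R4) = 0.005051+0.000j S between n2,n4
  I3: injects 0.521 A into n4 (from n1)
  Y(R5) = 0.01718+0.000j S between n3,n1
  Y(R6) = 0.8333+0.000j S between n3,n0
  Y(R7) = 0.006211+0.000j S between n0,n4
  V1: constraint V(n4)−V(n1) = 2.57
  V2: constraint V(n3)−V(n2) = 12.1
Assemble and solve the 6×6 MNA system:
  V(n1)=-3.695+0.07456j  V(n2)=-11.08+0.04094j  V(n3)=1.022+0.04094j  V(n4)=-1.125+0.07456j
  i(V1)=0.6391-0.03713j  i(V2)=-1.107+0.002450j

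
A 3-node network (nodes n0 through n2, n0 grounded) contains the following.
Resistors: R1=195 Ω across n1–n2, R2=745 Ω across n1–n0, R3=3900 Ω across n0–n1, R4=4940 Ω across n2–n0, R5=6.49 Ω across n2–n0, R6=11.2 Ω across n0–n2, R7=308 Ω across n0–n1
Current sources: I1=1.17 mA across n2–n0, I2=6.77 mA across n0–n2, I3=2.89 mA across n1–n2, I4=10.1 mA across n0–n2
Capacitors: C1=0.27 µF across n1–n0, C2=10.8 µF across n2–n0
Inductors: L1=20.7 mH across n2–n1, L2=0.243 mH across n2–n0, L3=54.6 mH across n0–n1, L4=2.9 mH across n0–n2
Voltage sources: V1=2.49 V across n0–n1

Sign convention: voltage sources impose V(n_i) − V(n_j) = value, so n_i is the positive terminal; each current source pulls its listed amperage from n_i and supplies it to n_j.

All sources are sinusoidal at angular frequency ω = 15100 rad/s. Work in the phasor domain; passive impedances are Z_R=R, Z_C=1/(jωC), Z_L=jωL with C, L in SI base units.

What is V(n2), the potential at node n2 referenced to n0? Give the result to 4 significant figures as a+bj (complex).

0.004592+0.03453j V

MNA unknowns: 2 node voltages V₁..V_2 plus 1 source current (V1)
R1: Y=0.005128+0.000j on G[1,2]
R2: Y=0.001342+0.000j on G[1,0]
R3: Y=0.0002564+0.000j on G[0,1]
I1: z[2]−=0.00117, z[0]+=0.00117
C1: Y=0.000+0.004077j on G[1,0]
L1: Y=0.000-0.003199j on G[2,1]
R4: Y=0.0002024+0.000j on G[2,0]
I2: z[0]−=0.00677, z[2]+=0.00677
L2: Y=0.000-0.2725j on G[2,0]
L3: Y=0.000-0.001213j on G[0,1]
R5: Y=0.1541+0.000j on G[2,0]
R6: Y=0.08929+0.000j on G[0,2]
R7: Y=0.003247+0.000j on G[0,1]
L4: Y=0.000-0.02284j on G[0,2]
C2: Y=0.000+0.1631j on G[2,0]
I3: z[1]−=0.00289, z[2]+=0.00289
I4: z[0]−=0.0101, z[2]+=0.0101
V1: row V0−V1=2.49, i_V1 at 0,1
solve → V1=-2.490+0.000j, V2=0.004592+0.03453j
aux → i_V1=-0.02208+0.0006722j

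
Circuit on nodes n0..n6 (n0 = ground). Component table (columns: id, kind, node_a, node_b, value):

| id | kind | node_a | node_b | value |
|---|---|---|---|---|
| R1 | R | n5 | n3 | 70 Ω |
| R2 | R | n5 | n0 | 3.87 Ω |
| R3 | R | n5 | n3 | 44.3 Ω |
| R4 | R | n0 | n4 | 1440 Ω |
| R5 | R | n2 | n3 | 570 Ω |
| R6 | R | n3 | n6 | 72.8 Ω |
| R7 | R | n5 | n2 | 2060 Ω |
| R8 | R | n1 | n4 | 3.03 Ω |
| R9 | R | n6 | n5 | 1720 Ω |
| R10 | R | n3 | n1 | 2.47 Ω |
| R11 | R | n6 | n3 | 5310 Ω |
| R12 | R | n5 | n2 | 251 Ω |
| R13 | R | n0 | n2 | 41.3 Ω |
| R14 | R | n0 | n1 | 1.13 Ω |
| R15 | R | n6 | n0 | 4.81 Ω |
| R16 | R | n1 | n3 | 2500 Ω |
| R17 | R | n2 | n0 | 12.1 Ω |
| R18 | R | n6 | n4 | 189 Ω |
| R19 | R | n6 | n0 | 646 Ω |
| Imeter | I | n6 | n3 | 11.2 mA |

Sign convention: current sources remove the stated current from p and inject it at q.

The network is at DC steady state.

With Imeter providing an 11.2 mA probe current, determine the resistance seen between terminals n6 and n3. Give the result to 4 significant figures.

R_eq = 7.032 Ω

MNA unknowns: 6 node voltages V₁..V_6
R1: Y=0.01429 on G[5,3]
R2: Y=0.2584 on G[5,0]
R3: Y=0.02257 on G[5,3]
R4: Y=0.0006944 on G[0,4]
R5: Y=0.001754 on G[2,3]
R6: Y=0.01374 on G[3,6]
R7: Y=0.0004854 on G[5,2]
R8: Y=0.3300 on G[1,4]
R9: Y=0.0005814 on G[6,5]
R10: Y=0.4049 on G[3,1]
R11: Y=0.0001883 on G[6,3]
R12: Y=0.003984 on G[5,2]
R13: Y=0.02421 on G[0,2]
R14: Y=0.8850 on G[0,1]
R15: Y=0.2079 on G[6,0]
R16: Y=0.0004000 on G[1,3]
R17: Y=0.08264 on G[2,0]
R18: Y=0.005291 on G[6,4]
R19: Y=0.001548 on G[6,0]
Imeter: z[6]−=0.0112, z[3]+=0.0112
solve → V1=0.009840, V2=0.0006499, V3=0.03207, V4=0.008929, V5=0.003855, V6=-0.04669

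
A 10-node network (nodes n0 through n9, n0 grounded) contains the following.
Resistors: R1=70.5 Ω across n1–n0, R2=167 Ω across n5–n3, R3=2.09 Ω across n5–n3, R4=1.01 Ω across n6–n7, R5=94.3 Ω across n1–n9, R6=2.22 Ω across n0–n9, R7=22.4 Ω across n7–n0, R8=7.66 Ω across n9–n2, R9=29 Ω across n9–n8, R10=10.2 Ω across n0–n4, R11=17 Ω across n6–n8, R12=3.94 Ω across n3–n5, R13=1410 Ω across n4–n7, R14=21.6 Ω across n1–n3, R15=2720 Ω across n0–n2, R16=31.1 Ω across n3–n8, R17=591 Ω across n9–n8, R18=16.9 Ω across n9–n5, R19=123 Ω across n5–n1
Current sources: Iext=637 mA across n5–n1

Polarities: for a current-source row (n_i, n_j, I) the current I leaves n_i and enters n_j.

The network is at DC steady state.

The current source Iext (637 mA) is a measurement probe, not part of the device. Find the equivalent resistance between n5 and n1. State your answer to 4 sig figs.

Element admittances at DC:
  Y(R1) = 0.01418 S between n1,n0
  Y(R2) = 0.005988 S between n5,n3
  Y(R3) = 0.4785 S between n5,n3
  Y(R4) = 0.9901 S between n6,n7
  Y(R5) = 0.01060 S between n1,n9
  Y(R6) = 0.4505 S between n0,n9
  Y(R7) = 0.04464 S between n7,n0
  Y(R8) = 0.1305 S between n9,n2
  Y(R9) = 0.03448 S between n9,n8
  Y(R10) = 0.09804 S between n0,n4
  Y(R11) = 0.05882 S between n6,n8
  Y(R12) = 0.2538 S between n3,n5
  Y(R13) = 0.0007092 S between n4,n7
  Y(R14) = 0.04630 S between n1,n3
  Y(R15) = 0.0003676 S between n0,n2
  Y(R16) = 0.03215 S between n3,n8
  Y(R17) = 0.001692 S between n9,n8
  Y(R18) = 0.05917 S between n9,n5
  Y(R19) = 0.008130 S between n5,n1
  Iext: injects 0.637 A into n1 (from n5)
Assemble and solve the 9×9 MNA system:
  V(n1)=6.709  V(n2)=-0.1722  V(n3)=-1.819  V(n4)=-0.002743  V(n5)=-2.403  V(n6)=-0.3994  V(n7)=-0.3819  V(n8)=-0.6939  V(n9)=-0.1727

R_eq = 14.30 Ω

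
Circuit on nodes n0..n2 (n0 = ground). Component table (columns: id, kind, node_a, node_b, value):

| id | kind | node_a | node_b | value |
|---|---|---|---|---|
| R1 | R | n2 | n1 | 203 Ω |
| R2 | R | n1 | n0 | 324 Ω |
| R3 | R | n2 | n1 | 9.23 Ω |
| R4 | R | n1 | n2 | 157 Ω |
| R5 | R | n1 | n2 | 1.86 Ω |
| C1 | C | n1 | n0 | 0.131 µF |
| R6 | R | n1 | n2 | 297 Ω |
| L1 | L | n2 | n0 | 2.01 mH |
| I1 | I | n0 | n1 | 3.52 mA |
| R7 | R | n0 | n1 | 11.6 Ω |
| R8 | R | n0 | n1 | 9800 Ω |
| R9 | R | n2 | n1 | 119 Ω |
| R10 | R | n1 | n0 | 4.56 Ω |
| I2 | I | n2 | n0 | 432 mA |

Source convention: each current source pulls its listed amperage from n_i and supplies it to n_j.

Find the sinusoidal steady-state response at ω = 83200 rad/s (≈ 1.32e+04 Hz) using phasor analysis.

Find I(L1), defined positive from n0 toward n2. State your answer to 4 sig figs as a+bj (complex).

MNA unknowns: 2 node voltages V₁..V_2
R1: Y=0.004926+0.000j on G[2,1]
R2: Y=0.003086+0.000j on G[1,0]
R3: Y=0.1083+0.000j on G[2,1]
R4: Y=0.006369+0.000j on G[1,2]
R5: Y=0.5376+0.000j on G[1,2]
C1: Y=0.000+0.01090j on G[1,0]
R6: Y=0.003367+0.000j on G[1,2]
L1: Y=0.000-0.005980j on G[2,0]
I1: z[0]−=0.00352, z[1]+=0.00352
R7: Y=0.08621+0.000j on G[0,1]
R8: Y=0.0001020+0.000j on G[0,1]
R9: Y=0.008403+0.000j on G[2,1]
R10: Y=0.2193+0.000j on G[1,0]
I2: z[2]−=0.432, z[0]+=0.432
solve → V1=-1.388+0.009606j, V2=-2.033-0.008566j

5.122e-05-0.01216j A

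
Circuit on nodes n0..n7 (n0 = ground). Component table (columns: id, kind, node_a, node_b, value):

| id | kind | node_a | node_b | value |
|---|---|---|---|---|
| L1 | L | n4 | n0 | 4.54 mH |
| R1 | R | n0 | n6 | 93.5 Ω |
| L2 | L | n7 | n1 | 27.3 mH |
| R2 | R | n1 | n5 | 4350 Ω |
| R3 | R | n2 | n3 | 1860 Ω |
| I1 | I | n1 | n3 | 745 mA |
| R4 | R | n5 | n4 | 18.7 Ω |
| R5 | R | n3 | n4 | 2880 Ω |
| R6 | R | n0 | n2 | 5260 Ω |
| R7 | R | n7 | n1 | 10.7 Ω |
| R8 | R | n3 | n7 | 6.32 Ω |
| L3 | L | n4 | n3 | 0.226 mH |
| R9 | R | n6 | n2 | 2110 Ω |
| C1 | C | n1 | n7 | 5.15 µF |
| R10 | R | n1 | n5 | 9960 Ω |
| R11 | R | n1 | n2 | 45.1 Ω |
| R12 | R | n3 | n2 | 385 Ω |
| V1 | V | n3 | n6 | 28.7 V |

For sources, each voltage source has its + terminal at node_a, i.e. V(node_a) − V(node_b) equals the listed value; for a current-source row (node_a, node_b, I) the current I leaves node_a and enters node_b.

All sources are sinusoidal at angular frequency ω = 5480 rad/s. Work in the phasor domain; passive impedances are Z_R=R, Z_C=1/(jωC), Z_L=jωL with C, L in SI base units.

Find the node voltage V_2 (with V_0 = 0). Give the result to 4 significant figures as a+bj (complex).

-8.480+8.746j V

Apply KCL at each of the 7 non-ground nodes and solve the resulting linear system.
Node n1: branches {L2, R2, I1, R7, C1, R10, R11} → V_1 = -9.667+9.029j
Node n2: branches {R3, R6, R9, R11, R12} → V_2 = -8.480+8.746j
Node n3: branches {R3, I1, R5, R8, L3, R12, V1} → V_3 = 2.131+7.469j
Node n4: branches {L1, R4, R5, L3} → V_4 = 2.029+7.110j
Node n5: branches {R2, R4, R10} → V_5 = 1.957+7.122j
Node n6: branches {R1, R9, V1} → V_6 = -26.57+7.469j
Node n7: branches {L2, R7, R8, C1} → V_7 = -2.387+7.425j
Source currents: i(V1)=-0.2927+0.07927j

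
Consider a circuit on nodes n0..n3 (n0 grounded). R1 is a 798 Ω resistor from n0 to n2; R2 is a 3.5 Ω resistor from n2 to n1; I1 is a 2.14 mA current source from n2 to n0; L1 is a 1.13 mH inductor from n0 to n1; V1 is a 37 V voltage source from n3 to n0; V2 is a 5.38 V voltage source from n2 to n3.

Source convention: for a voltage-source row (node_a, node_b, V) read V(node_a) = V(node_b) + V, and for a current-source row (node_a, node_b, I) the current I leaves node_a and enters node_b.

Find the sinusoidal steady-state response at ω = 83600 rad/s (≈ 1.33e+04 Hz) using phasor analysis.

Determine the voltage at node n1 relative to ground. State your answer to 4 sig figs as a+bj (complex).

42.32+1.568j V

Apply KCL at each of the 3 non-ground nodes and solve the resulting linear system.
Node n1: branches {R2, L1} → V_1 = 42.32+1.568j
Node n2: branches {R1, R2, I1, V2} → V_2 = 42.38+0.000j
Node n3: branches {V1, V2} → V_3 = 37.00+0.000j
Source currents: i(V1)=-0.07185+0.4480j, i(V2)=-0.07185+0.4480j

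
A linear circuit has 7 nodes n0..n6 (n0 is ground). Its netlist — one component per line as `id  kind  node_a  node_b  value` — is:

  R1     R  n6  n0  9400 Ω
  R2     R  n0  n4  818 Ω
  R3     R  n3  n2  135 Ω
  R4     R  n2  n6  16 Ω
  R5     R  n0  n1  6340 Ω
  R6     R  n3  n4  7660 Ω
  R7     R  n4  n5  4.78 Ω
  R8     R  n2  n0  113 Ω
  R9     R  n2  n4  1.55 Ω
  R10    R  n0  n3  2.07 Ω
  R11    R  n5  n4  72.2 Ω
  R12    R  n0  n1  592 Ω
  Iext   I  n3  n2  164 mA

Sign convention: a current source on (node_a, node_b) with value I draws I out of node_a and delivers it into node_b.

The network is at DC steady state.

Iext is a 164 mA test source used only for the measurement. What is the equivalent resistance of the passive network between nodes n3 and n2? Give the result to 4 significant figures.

Apply KCL at each of the 6 non-ground nodes and solve the resulting linear system.
Node n1: branches {R5, R12} → V_1 = 0.000
Node n2: branches {R3, R4, R8, R9, Iext} → V_2 = 9.176
Node n3: branches {R3, R6, R10, Iext} → V_3 = -0.1933
Node n4: branches {R2, R6, R7, R9, R11} → V_4 = 9.157
Node n5: branches {R7, R11} → V_5 = 9.157
Node n6: branches {R1, R4} → V_6 = 9.161

R_eq = 57.13 Ω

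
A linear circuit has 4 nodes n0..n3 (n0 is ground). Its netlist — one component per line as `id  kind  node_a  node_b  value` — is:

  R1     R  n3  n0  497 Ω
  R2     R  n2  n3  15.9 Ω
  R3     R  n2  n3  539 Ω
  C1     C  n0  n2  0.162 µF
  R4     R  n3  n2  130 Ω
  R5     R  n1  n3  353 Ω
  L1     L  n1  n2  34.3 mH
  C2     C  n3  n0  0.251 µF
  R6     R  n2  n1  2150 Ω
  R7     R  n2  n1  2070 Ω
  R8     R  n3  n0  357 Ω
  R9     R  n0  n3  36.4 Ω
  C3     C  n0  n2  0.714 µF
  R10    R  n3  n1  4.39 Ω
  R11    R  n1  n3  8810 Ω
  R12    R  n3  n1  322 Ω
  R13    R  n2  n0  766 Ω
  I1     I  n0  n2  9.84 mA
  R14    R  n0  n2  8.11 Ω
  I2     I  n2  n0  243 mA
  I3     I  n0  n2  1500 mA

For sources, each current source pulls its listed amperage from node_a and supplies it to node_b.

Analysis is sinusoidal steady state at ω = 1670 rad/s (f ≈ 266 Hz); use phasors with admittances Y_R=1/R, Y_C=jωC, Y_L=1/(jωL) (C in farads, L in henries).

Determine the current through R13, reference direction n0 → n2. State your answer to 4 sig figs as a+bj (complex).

-0.01122+1.073e-05j A

Apply KCL at each of the 3 non-ground nodes and solve the resulting linear system.
Node n1: branches {R5, L1, R6, R7, R10, R11, R12} → V_1 = 6.122-0.6184j
Node n2: branches {R2, R3, C1, R4, L1, R6, R7, C3, R13, I1, R14, I2, I3} → V_2 = 8.593-0.008222j
Node n3: branches {R1, R2, R3, R4, R5, C2, R8, R9, R10, R11, R12} → V_3 = 6.066-0.4364j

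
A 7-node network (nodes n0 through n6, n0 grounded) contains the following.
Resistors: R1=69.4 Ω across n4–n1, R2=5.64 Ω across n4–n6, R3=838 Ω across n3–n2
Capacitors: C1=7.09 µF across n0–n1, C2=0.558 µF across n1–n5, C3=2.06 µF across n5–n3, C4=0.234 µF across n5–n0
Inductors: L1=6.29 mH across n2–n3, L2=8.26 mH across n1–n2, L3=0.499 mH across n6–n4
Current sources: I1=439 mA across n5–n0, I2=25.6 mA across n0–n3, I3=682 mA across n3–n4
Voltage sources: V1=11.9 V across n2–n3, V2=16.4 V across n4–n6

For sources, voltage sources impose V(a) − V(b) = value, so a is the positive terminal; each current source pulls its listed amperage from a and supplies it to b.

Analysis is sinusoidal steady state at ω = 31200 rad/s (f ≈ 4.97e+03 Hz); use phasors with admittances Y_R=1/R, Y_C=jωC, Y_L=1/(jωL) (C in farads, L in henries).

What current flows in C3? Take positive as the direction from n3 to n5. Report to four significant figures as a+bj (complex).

Apply KCL at each of the 6 non-ground nodes and solve the resulting linear system.
Node n1: branches {R1, C1, L2, C2} → V_1 = -0.07716+0.04364j
Node n2: branches {L1, L2, R3, V1} → V_2 = 15.16+69.72j
Node n3: branches {L1, C3, I2, R3, I3, V1} → V_3 = 3.258+69.72j
Node n4: branches {R1, R2, L3, I3, V2} → V_4 = 47.25+0.04364j
Node n5: branches {C2, C3, I1, C4} → V_5 = 2.338+55.30j
Node n6: branches {R2, L3, V2} → V_6 = 30.85+0.04364j
Source currents: i(V1)=-0.2846+0.1198j, i(V2)=-2.908+1.053j

-0.9268+0.05912j A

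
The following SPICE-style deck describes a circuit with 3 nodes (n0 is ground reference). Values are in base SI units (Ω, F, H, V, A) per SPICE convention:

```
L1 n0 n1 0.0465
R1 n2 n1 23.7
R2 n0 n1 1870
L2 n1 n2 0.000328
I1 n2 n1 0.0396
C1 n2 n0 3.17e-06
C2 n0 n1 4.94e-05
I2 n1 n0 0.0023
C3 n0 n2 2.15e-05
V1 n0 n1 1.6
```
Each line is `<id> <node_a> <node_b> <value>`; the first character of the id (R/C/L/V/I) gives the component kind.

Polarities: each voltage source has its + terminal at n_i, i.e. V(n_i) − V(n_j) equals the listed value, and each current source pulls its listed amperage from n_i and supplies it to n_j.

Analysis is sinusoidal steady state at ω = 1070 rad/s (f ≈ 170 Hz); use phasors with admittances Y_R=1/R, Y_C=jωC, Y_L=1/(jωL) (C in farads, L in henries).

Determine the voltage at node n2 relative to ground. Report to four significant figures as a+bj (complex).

-1.615-0.01380j V

Element admittances at ω=1070 rad/s:
  Y(L1) = 0.000-0.02010j S between n0,n1
  Y(R1) = 0.04219+0.000j S between n2,n1
  Y(R2) = 0.0005348+0.000j S between n0,n1
  Y(L2) = 0.000-2.849j S between n1,n2
  I1: injects 0.0396 A into n1 (from n2)
  Y(C1) = 0.000+0.003392j S between n2,n0
  Y(C2) = 0.000+0.05286j S between n0,n1
  I2: injects 0.0023 A into n0 (from n1)
  Y(C3) = 0.000+0.02301j S between n0,n2
  V1: constraint V(n0)−V(n1) = 1.6
Assemble and solve the 3×3 MNA system:
  V(n1)=-1.600+0.000j  V(n2)=-1.615-0.01380j
  i(V1)=0.001809-0.09505j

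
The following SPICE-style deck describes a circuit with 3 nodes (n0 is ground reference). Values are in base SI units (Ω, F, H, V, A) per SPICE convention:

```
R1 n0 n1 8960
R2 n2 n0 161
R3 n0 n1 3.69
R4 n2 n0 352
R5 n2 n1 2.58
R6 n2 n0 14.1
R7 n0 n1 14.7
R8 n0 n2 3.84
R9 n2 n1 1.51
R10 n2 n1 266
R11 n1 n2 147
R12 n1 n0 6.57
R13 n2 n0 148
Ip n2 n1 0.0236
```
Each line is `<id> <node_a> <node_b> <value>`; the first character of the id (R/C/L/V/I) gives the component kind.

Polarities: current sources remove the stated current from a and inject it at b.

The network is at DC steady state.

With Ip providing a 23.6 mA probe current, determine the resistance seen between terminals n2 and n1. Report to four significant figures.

R_eq = 0.7912 Ω

Apply KCL at each of the 2 non-ground nodes and solve the resulting linear system.
Node n1: branches {R1, R3, R5, R7, R9, R10, R11, R12, Ip} → V_1 = 0.007731
Node n2: branches {R2, R4, R5, R6, R8, R9, R10, R11, R13, Ip} → V_2 = -0.01094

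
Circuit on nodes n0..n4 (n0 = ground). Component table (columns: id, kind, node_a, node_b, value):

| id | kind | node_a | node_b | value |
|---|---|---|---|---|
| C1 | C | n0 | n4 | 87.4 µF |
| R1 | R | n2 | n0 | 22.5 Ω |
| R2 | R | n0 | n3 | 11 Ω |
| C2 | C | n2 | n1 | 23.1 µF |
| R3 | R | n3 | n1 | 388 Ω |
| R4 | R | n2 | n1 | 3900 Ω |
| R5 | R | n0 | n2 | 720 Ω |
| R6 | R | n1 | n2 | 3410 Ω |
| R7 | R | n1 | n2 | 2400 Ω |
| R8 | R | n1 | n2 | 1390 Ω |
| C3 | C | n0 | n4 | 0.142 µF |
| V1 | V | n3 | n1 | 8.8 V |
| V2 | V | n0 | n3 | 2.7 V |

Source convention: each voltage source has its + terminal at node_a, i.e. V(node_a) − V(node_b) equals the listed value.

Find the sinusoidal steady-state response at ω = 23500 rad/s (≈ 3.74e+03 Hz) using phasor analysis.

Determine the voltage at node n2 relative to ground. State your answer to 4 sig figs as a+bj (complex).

Element admittances at ω=23500 rad/s:
  Y(C1) = 0.000+2.054j S between n0,n4
  Y(R1) = 0.04444+0.000j S between n2,n0
  Y(R2) = 0.09091+0.000j S between n0,n3
  Y(C2) = 0.000+0.5428j S between n2,n1
  Y(R3) = 0.002577+0.000j S between n3,n1
  Y(R4) = 0.0002564+0.000j S between n2,n1
  Y(R5) = 0.001389+0.000j S between n0,n2
  Y(R6) = 0.0002933+0.000j S between n1,n2
  Y(R7) = 0.0004167+0.000j S between n1,n2
  Y(R8) = 0.0007194+0.000j S between n1,n2
  Y(C3) = 0.000+0.003337j S between n0,n4
  V1: constraint V(n3)−V(n1) = 8.8
  V2: constraint V(n0)−V(n3) = 2.7
Assemble and solve the 6×6 MNA system:
  V(n1)=-11.50+0.000j  V(n2)=-11.42-0.9636j  V(n3)=-2.700+0.000j  V(n4)=0.000+0.000j
  i(V1)=-0.5459-0.04416j  i(V2)=-0.7687-0.04416j

-11.42-0.9636j V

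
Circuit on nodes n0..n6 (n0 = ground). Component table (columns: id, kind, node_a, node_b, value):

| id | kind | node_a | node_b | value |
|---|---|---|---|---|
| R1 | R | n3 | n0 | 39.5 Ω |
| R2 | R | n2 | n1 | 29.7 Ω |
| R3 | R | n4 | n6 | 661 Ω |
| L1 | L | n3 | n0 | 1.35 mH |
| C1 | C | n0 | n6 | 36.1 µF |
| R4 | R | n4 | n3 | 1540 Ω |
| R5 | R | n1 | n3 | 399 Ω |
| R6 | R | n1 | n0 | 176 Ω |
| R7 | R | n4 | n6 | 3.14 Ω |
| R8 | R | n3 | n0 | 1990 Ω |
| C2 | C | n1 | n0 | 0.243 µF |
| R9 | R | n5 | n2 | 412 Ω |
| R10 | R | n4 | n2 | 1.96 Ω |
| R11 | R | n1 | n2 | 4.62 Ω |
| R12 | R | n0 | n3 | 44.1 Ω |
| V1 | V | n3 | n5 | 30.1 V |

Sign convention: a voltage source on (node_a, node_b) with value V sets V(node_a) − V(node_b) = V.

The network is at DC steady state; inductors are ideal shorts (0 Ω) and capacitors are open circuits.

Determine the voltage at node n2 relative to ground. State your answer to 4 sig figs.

MNA unknowns: 6 node voltages V₁..V_6 plus 2 source currents (L1, V1)
R1: Y=0.02532 on G[3,0]
R2: Y=0.03367 on G[2,1]
R3: Y=0.001513 on G[4,6]
L1: row V3−V0=0, i_L1 at 3,0
C1: Y=0.000 on G[0,6]
R4: Y=0.0006494 on G[4,3]
R5: Y=0.002506 on G[1,3]
R6: Y=0.005682 on G[1,0]
R7: Y=0.3185 on G[4,6]
R8: Y=0.0005025 on G[3,0]
C2: Y=0.000 on G[1,0]
R9: Y=0.002427 on G[5,2]
R10: Y=0.5102 on G[4,2]
R11: Y=0.2165 on G[1,2]
R12: Y=0.02268 on G[0,3]
V1: row V3−V5=30.1, i_V1 at 3,5
solve → V1=-6.429, V2=-6.639, V3=0.000, V4=-6.631, V5=-30.10, V6=-6.631
aux → i_L1=0.03653, i_V1=-0.05694

-6.639 V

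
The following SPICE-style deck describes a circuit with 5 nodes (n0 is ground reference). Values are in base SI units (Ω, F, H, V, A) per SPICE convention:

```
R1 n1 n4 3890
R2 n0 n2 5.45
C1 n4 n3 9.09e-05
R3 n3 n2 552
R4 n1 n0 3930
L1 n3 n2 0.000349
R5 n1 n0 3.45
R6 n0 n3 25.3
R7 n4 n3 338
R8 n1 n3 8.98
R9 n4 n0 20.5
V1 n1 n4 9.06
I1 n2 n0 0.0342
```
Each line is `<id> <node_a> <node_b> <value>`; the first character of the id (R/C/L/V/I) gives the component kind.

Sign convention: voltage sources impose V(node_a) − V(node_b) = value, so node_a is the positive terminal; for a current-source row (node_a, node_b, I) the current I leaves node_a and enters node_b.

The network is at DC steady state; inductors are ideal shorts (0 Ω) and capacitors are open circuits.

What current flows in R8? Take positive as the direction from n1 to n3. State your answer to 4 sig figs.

0.09973 A

Element admittances at DC:
  Y(R1) = 0.0002571 S between n1,n4
  Y(R2) = 0.1835 S between n0,n2
  Y(C1) = 0.000 S between n4,n3
  Y(R3) = 0.001812 S between n3,n2
  Y(R4) = 0.0002545 S between n1,n0
  L1: short n3↔n2 (DC inductor)
  Y(R5) = 0.2899 S between n1,n0
  Y(R6) = 0.03953 S between n0,n3
  Y(R7) = 0.002959 S between n4,n3
  Y(R8) = 0.1114 S between n1,n3
  Y(R9) = 0.04878 S between n4,n0
  V1: constraint V(n1)−V(n4) = 9.06
  I1: injects 0.0342 A into n0 (from n2)
Assemble and solve the 6×6 MNA system:
  V(n1)=1.081  V(n2)=0.1855  V(n3)=0.1855  V(n4)=-7.979
  i(L1)=0.06824  i(V1)=-0.4157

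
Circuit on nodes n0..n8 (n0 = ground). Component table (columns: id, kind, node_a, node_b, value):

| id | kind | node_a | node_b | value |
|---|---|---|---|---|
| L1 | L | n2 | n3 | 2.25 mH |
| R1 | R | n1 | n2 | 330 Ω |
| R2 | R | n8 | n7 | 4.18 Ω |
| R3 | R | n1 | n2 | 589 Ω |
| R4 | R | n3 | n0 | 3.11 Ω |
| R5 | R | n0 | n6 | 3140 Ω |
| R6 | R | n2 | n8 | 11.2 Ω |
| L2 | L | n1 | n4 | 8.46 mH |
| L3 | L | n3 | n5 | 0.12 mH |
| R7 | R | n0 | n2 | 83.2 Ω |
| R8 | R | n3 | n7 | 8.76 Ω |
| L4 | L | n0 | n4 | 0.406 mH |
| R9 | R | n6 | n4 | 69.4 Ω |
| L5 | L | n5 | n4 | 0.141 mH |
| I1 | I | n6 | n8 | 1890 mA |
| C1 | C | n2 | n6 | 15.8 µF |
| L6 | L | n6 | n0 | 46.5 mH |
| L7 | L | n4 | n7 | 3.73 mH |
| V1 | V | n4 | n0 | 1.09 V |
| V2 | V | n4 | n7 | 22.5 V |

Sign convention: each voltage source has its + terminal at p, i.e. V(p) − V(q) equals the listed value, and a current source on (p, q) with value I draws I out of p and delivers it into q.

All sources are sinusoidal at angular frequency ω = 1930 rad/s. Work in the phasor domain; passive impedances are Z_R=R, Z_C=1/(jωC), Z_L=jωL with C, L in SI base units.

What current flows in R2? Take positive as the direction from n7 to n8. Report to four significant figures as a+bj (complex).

-2.767+0.9488j A

Element admittances at ω=1930 rad/s:
  Y(L1) = 0.000-0.2303j S between n2,n3
  Y(R1) = 0.003030+0.000j S between n1,n2
  Y(R2) = 0.2392+0.000j S between n8,n7
  Y(R3) = 0.001698+0.000j S between n1,n2
  Y(R4) = 0.3215+0.000j S between n3,n0
  Y(R5) = 0.0003185+0.000j S between n0,n6
  Y(R6) = 0.08929+0.000j S between n2,n8
  Y(L2) = 0.000-0.06125j S between n1,n4
  Y(L3) = 0.000-4.318j S between n3,n5
  Y(R7) = 0.01202+0.000j S between n0,n2
  Y(R8) = 0.1142+0.000j S between n3,n7
  Y(L4) = 0.000-1.276j S between n0,n4
  Y(R9) = 0.01441+0.000j S between n6,n4
  Y(L5) = 0.000-3.675j S between n5,n4
  I1: injects 1.89 A into n8 (from n6)
  Y(C1) = 0.000+0.03049j S between n2,n6
  Y(L6) = 0.000-0.01114j S between n6,n0
  Y(L7) = 0.000-0.1389j S between n4,n7
  V1: constraint V(n4)−V(n0) = 1.09
  V2: constraint V(n4)−V(n7) = 22.5
Assemble and solve the 10×10 MNA system:
  V(n1)=2.203-0.1718j  V(n2)=-0.02188-14.59j  V(n3)=0.4421-2.707j  V(n4)=1.090+0.000j  V(n5)=0.7400-1.462j  V(n6)=-35.62+46.75j  V(n7)=-21.41+0.000j  V(n8)=-9.844-3.966j
  i(V1)=-0.6515+2.025j  i(V2)=-5.262+4.383j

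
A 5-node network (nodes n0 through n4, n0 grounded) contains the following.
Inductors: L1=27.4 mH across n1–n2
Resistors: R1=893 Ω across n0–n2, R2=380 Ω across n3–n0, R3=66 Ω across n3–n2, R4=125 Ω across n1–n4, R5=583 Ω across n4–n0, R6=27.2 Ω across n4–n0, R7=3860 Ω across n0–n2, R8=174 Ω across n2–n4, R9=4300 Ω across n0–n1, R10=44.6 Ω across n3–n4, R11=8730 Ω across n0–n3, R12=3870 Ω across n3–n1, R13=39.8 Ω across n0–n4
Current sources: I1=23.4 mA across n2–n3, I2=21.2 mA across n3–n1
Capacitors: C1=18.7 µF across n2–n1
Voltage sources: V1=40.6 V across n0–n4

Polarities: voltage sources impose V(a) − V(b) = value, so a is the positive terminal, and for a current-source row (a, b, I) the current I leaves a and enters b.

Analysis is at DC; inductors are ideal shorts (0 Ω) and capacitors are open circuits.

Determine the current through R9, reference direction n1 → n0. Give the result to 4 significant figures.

Apply KCL at each of the 4 non-ground nodes and solve the resulting linear system.
Node n1: branches {L1, R4, I2, C1, R9, R12} → V_1 = -36.33
Node n2: branches {L1, R1, R3, I1, R7, R8, C1} → V_2 = -36.33
Node n3: branches {R2, R3, I1, I2, R10, R11, R12} → V_3 = -36.18
Node n4: branches {R4, R5, R6, R8, R10, R13, V1} → V_4 = -40.60
Source currents: i(L1)=-0.004474, i(V1)=-2.740

-0.008449 A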